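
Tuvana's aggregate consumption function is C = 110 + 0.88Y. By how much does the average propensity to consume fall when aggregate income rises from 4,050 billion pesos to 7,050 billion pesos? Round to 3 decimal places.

ΔAPC = 0.012

At Y = 4050: C = 110 + 0.88(4050) = 3674, APC = 3674/4050 = 0.9072
At Y = 7050: C = 6314, APC = 6314/7050 = 0.8956
Fall in APC = 0.9072 − 0.8956 = 0.0116 ≈ 0.012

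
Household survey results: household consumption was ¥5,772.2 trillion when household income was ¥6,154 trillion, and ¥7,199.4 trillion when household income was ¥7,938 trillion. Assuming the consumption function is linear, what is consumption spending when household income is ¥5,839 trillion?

C = 5520.2

MPC = (7199.4 − 5772.2)/(7938 − 6154) = 1427.2/1784 = 0.8
a = 5772.2 − 0.8(6154) = 5772.2 − 4923.2 = 849
C = 849 + 0.8(5839) = 849 + 4671.2 = 5520.2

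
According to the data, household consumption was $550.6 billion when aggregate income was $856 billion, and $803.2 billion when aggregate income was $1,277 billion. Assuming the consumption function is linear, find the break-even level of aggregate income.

Y = 92.5

MPC = (803.2 − 550.6)/(1277 − 856) = 252.6/421 = 0.6
a = 550.6 − 0.6(856) = 550.6 − 513.6 = 37
Break-even: Y = a/(1−MPC) = 37/0.4 = 92.5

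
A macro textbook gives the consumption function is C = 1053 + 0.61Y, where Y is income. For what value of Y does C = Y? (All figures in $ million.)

Y = 2700

At break-even, C = Y: 1053 + 0.61Y = Y
0.39Y = 1053, so Y = 1053/0.39 = 2700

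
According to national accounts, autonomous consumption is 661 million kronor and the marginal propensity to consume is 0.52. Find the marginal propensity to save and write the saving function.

MPS = 1 − MPC = 1 − 0.52 = 0.48
S = Y − C = -661 + 0.48Y

MPS = 0.48; S = -661 + 0.48Y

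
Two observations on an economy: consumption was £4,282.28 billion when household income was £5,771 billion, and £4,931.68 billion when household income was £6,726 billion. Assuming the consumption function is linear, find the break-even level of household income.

MPC = (4931.68 − 4282.28)/(6726 − 5771) = 649.4/955 = 0.68
a = 4282.28 − 0.68(5771) = 4282.28 − 3924.28 = 358
Break-even: Y = a/(1−MPC) = 358/0.32 = 1118.75

Y = 1118.75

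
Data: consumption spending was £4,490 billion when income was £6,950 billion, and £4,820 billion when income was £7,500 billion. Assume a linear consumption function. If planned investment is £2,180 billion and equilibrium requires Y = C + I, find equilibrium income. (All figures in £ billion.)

Y = 6250

MPC = (4820 − 4490)/(7500 − 6950) = 330/550 = 0.6
a = 4490 − 0.6(6950) = 320
Equilibrium: Y = 320 + 0.6Y + 2180
0.4Y = 2500, so Y = 2500/0.4 = 6250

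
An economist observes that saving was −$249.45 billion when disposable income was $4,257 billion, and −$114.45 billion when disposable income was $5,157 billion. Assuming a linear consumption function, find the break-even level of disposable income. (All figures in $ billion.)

Y = 5920

MPS = ΔS/ΔY = (-114.45 − (-249.45))/(5157 − 4257) = 135/900 = 0.15
MPC = 1 − MPS = 0.85
From S(4257) = -249.45: −a + 0.15(4257) = -249.45, so a = 638.55 − (-249.45) = 888
Break-even (S = 0): Y = a/MPS = 888/0.15 = 5920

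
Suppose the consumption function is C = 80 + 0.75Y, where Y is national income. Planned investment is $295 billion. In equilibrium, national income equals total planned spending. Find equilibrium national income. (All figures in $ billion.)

Y = 1500

Y = C + I = 80 + 0.75Y + 295
Y − 0.75Y = 375
0.25Y = 375, so Y = 375/0.25 = 1500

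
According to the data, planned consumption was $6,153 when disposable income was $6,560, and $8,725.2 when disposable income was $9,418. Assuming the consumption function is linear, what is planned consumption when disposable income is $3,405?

MPC = (8725.2 − 6153)/(9418 − 6560) = 2572.2/2858 = 0.9
a = 6153 − 0.9(6560) = 6153 − 5904 = 249
C = 249 + 0.9(3405) = 249 + 3064.5 = 3313.5

C = 3313.5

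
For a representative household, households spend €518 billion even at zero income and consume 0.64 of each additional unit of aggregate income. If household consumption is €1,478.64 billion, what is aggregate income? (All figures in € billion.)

Y = 1501

518 + 0.64Y = 1478.64
0.64Y = 960.64, so Y = 960.64/0.64 = 1501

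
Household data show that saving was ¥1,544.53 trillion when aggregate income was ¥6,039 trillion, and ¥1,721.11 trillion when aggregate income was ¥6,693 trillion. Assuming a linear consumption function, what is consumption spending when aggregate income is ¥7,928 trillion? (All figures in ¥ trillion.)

C = 5873.44

MPS = ΔS/ΔY = (1721.11 − 1544.53)/(6693 − 6039) = 176.58/654 = 0.27
MPC = 1 − MPS = 0.73
Autonomous saving = 1544.53 − 0.27(6039) = -86, so a = 86
C = 86 + 0.73(7928) = 86 + 5787.44 = 5873.44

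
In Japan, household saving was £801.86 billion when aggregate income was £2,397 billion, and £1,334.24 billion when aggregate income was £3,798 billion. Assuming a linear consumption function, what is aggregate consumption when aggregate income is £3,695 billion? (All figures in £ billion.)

MPS = ΔS/ΔY = (1334.24 − 801.86)/(3798 − 2397) = 532.38/1401 = 0.38
MPC = 1 − MPS = 0.62
Autonomous saving = 801.86 − 0.38(2397) = -109, so a = 109
C = 109 + 0.62(3695) = 109 + 2290.9 = 2399.9

C = 2399.9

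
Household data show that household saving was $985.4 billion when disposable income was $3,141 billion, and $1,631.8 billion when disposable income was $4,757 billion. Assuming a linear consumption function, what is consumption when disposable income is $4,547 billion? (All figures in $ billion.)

MPS = ΔS/ΔY = (1631.8 − 985.4)/(4757 − 3141) = 646.4/1616 = 0.4
MPC = 1 − MPS = 0.6
Autonomous saving = 985.4 − 0.4(3141) = -271, so a = 271
C = 271 + 0.6(4547) = 271 + 2728.2 = 2999.2

C = 2999.2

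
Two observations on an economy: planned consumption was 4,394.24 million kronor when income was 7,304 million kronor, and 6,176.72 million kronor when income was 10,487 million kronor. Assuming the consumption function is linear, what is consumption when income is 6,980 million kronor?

MPC = (6176.72 − 4394.24)/(10487 − 7304) = 1782.48/3183 = 0.56
a = 4394.24 − 0.56(7304) = 4394.24 − 4090.24 = 304
C = 304 + 0.56(6980) = 304 + 3908.8 = 4212.8

C = 4212.8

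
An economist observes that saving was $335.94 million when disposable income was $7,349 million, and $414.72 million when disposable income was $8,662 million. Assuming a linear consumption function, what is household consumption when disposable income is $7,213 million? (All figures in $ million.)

C = 6885.22

MPS = ΔS/ΔY = (414.72 − 335.94)/(8662 − 7349) = 78.78/1313 = 0.06
MPC = 1 − MPS = 0.94
Autonomous saving = 335.94 − 0.06(7349) = -105, so a = 105
C = 105 + 0.94(7213) = 105 + 6780.22 = 6885.22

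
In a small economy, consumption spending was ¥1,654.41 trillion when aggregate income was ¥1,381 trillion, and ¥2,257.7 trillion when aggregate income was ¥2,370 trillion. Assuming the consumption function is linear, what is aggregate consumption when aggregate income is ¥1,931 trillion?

C = 1989.91

MPC = (2257.7 − 1654.41)/(2370 − 1381) = 603.29/989 = 0.61
a = 1654.41 − 0.61(1381) = 1654.41 − 842.41 = 812
C = 812 + 0.61(1931) = 812 + 1177.91 = 1989.91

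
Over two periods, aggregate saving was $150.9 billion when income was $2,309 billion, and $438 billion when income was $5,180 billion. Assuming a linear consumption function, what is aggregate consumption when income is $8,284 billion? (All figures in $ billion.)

C = 7535.6

MPS = ΔS/ΔY = (438 − 150.9)/(5180 − 2309) = 287.1/2871 = 0.1
MPC = 1 − MPS = 0.9
Autonomous saving = 150.9 − 0.1(2309) = -80, so a = 80
C = 80 + 0.9(8284) = 80 + 7455.6 = 7535.6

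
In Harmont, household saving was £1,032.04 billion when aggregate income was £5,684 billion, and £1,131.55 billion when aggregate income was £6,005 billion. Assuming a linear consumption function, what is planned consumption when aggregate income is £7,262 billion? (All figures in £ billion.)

MPS = ΔS/ΔY = (1131.55 − 1032.04)/(6005 − 5684) = 99.51/321 = 0.31
MPC = 1 − MPS = 0.69
Autonomous saving = 1032.04 − 0.31(5684) = -730, so a = 730
C = 730 + 0.69(7262) = 730 + 5010.78 = 5740.78

C = 5740.78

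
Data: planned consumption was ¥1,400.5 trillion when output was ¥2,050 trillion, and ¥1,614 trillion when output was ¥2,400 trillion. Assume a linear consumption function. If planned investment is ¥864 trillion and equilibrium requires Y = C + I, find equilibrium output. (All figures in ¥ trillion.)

Y = 2600

MPC = (1614 − 1400.5)/(2400 − 2050) = 213.5/350 = 0.61
a = 1400.5 − 0.61(2050) = 150
Equilibrium: Y = 150 + 0.61Y + 864
0.39Y = 1014, so Y = 1014/0.39 = 2600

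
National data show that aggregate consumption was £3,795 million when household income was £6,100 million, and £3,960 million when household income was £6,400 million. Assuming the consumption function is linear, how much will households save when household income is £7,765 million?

MPC = (3960 − 3795)/(6400 − 6100) = 165/300 = 0.55
a = 3795 − 0.55(6100) = 3795 − 3355 = 440
C = 440 + 0.55(7765) = 4710.75
S = 7765 − 4710.75 = 3054.25

S = 3054.25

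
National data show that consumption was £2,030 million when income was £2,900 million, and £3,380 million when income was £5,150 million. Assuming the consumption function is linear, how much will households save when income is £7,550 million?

S = 2730

MPC = (3380 − 2030)/(5150 − 2900) = 1350/2250 = 0.6
a = 2030 − 0.6(2900) = 2030 − 1740 = 290
C = 290 + 0.6(7550) = 4820
S = 7550 − 4820 = 2730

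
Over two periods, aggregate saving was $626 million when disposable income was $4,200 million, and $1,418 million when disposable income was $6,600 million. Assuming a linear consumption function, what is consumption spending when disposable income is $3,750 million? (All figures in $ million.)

MPS = ΔS/ΔY = (1418 − 626)/(6600 − 4200) = 792/2400 = 0.33
MPC = 1 − MPS = 0.67
Autonomous saving = 626 − 0.33(4200) = -760, so a = 760
C = 760 + 0.67(3750) = 760 + 2512.5 = 3272.5

C = 3272.5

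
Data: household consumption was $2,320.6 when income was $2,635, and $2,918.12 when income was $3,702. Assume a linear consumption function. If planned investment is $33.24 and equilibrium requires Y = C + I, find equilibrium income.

Y = 1996

MPC = (2918.12 − 2320.6)/(3702 − 2635) = 597.52/1067 = 0.56
a = 2320.6 − 0.56(2635) = 845
Equilibrium: Y = 845 + 0.56Y + 33.24
0.44Y = 878.24, so Y = 878.24/0.44 = 1996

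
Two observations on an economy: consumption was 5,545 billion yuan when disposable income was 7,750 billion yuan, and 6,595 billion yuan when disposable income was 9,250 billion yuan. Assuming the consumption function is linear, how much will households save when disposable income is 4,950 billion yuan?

MPC = (6595 − 5545)/(9250 − 7750) = 1050/1500 = 0.7
a = 5545 − 0.7(7750) = 5545 − 5425 = 120
C = 120 + 0.7(4950) = 3585
S = 4950 − 3585 = 1365

S = 1365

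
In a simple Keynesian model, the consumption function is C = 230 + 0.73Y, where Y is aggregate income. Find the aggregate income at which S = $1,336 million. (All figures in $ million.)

S = Y − C = -230 + 0.27Y
-230 + 0.27Y = 1336, so 0.27Y = 1566 and Y = 5800

Y = 5800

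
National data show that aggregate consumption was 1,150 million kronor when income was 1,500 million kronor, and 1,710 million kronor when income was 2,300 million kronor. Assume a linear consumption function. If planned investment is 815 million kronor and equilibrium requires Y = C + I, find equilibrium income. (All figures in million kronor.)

MPC = (1710 − 1150)/(2300 − 1500) = 560/800 = 0.7
a = 1150 − 0.7(1500) = 100
Equilibrium: Y = 100 + 0.7Y + 815
0.3Y = 915, so Y = 915/0.3 = 3050

Y = 3050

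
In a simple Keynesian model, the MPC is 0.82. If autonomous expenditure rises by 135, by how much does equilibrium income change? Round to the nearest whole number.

The multiplier is 1/(1 − MPC) = 1/0.18.
ΔY = 135/0.18 = 750.00 ≈ 750

ΔY ≈ 750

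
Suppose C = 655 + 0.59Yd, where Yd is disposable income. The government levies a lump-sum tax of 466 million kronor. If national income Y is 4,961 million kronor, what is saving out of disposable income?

Yd = Y − T = 4961 − 466 = 4495
C = 655 + 0.59(4495) = 655 + 2652.05 = 3307.05
S = Yd − C = 4495 − 3307.05 = 1187.95

S = 1187.95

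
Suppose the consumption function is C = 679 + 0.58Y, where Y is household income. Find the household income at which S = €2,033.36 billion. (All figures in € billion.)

S = Y − C = -679 + 0.42Y
-679 + 0.42Y = 2033.36, so 0.42Y = 2712.36 and Y = 6458

Y = 6458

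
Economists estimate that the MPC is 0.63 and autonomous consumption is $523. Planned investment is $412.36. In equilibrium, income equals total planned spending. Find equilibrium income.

Y = 2528

Y = C + I = 523 + 0.63Y + 412.36
Y − 0.63Y = 935.36
0.37Y = 935.36, so Y = 935.36/0.37 = 2528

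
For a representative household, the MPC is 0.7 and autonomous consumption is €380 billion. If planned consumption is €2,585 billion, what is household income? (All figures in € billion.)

Y = 3150

380 + 0.7Y = 2585
0.7Y = 2205, so Y = 2205/0.7 = 3150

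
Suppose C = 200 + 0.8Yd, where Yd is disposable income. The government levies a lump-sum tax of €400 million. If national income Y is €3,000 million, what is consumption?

Yd = Y − T = 3000 − 400 = 2600
C = 200 + 0.8(2600) = 200 + 2080 = 2280

C = 2280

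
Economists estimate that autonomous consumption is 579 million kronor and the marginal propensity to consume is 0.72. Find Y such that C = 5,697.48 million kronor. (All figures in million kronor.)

Y = 7109

579 + 0.72Y = 5697.48
0.72Y = 5118.48, so Y = 5118.48/0.72 = 7109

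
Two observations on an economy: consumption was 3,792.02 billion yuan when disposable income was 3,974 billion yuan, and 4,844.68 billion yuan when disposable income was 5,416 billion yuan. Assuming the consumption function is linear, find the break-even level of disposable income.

MPC = (4844.68 − 3792.02)/(5416 − 3974) = 1052.66/1442 = 0.73
a = 3792.02 − 0.73(3974) = 3792.02 − 2901.02 = 891
Break-even: Y = a/(1−MPC) = 891/0.27 = 3300

Y = 3300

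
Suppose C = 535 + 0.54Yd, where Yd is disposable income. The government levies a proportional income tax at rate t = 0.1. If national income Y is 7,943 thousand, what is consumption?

C = 4395.298

Yd = (1 − 0.1)(7943) = 0.9(7943) = 7148.7
C = 535 + 0.54(7148.7) = 535 + 3860.298 = 4395.298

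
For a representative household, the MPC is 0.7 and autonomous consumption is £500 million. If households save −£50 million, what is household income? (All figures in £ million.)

S = Y − C = -500 + 0.3Y
-500 + 0.3Y = -50, so 0.3Y = 450 and Y = 1500

Y = 1500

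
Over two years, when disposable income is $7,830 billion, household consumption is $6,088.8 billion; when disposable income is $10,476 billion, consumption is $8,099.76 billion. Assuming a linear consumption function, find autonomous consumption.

a = 138

MPC = ΔC/ΔY = (8099.76 − 6088.8)/(10476 − 7830) = 2010.96/2646 = 0.76
a = C − MPC·Y = 6088.8 − 0.76(7830) = 6088.8 − 5950.8 = 138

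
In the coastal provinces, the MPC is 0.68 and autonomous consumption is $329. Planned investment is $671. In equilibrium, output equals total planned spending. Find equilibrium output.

Y = 3125

Y = C + I = 329 + 0.68Y + 671
Y − 0.68Y = 1000
0.32Y = 1000, so Y = 1000/0.32 = 3125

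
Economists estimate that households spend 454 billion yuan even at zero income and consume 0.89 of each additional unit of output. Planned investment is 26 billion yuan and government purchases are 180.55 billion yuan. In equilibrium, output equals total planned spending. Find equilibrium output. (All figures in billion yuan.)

Y = 6005

Y = C + I + G = 454 + 0.89Y + 26 + 180.55
Y − 0.89Y = 660.55
0.11Y = 660.55, so Y = 660.55/0.11 = 6005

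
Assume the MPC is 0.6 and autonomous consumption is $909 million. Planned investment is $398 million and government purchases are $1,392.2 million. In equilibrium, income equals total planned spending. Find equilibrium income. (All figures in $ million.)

Y = C + I + G = 909 + 0.6Y + 398 + 1392.2
Y − 0.6Y = 2699.2
0.4Y = 2699.2, so Y = 2699.2/0.4 = 6748

Y = 6748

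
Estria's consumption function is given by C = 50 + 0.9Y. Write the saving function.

S = Y − C = Y − (50 + 0.9Y) = -50 + (1 − 0.9)Y

S = -50 + 0.1Y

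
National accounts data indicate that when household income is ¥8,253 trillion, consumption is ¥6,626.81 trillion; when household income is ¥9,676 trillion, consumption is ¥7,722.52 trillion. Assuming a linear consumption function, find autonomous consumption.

MPC = ΔC/ΔY = (7722.52 − 6626.81)/(9676 − 8253) = 1095.71/1423 = 0.77
a = C − MPC·Y = 6626.81 − 0.77(8253) = 6626.81 − 6354.81 = 272

a = 272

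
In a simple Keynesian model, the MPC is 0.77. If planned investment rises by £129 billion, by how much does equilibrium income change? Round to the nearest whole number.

The multiplier is 1/(1 − MPC) = 1/0.23.
ΔY = 129/0.23 = 560.87 ≈ 561

ΔY ≈ 561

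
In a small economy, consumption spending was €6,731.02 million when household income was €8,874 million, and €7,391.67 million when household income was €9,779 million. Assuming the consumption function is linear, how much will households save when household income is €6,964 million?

S = 1627.28

MPC = (7391.67 − 6731.02)/(9779 − 8874) = 660.65/905 = 0.73
a = 6731.02 − 0.73(8874) = 6731.02 − 6478.02 = 253
C = 253 + 0.73(6964) = 5336.72
S = 6964 − 5336.72 = 1627.28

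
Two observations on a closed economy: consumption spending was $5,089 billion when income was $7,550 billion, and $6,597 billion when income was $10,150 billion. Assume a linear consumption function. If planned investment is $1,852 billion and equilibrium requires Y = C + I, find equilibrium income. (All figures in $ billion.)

Y = 6100

MPC = (6597 − 5089)/(10150 − 7550) = 1508/2600 = 0.58
a = 5089 − 0.58(7550) = 710
Equilibrium: Y = 710 + 0.58Y + 1852
0.42Y = 2562, so Y = 2562/0.42 = 6100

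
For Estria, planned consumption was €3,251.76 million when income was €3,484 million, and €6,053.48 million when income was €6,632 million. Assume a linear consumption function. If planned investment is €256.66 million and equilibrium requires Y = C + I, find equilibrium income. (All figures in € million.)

Y = 3706

MPC = (6053.48 − 3251.76)/(6632 − 3484) = 2801.72/3148 = 0.89
a = 3251.76 − 0.89(3484) = 151
Equilibrium: Y = 151 + 0.89Y + 256.66
0.11Y = 407.66, so Y = 407.66/0.11 = 3706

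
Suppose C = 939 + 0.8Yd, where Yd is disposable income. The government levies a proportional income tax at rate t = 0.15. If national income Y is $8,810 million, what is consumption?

Yd = (1 − 0.15)(8810) = 0.85(8810) = 7488.5
C = 939 + 0.8(7488.5) = 939 + 5990.8 = 6929.8

C = 6929.8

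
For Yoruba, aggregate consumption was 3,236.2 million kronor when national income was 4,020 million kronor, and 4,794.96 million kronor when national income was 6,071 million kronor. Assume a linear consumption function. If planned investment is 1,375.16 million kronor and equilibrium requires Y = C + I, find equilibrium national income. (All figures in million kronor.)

MPC = (4794.96 − 3236.2)/(6071 − 4020) = 1558.76/2051 = 0.76
a = 3236.2 − 0.76(4020) = 181
Equilibrium: Y = 181 + 0.76Y + 1375.16
0.24Y = 1556.16, so Y = 1556.16/0.24 = 6484

Y = 6484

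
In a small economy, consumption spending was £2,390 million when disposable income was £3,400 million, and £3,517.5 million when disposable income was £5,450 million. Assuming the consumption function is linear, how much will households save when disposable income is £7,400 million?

S = 2810

MPC = (3517.5 − 2390)/(5450 − 3400) = 1127.5/2050 = 0.55
a = 2390 − 0.55(3400) = 2390 − 1870 = 520
C = 520 + 0.55(7400) = 4590
S = 7400 − 4590 = 2810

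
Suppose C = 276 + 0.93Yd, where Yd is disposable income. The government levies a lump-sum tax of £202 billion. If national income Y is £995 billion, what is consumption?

C = 1013.49

Yd = Y − T = 995 − 202 = 793
C = 276 + 0.93(793) = 276 + 737.49 = 1013.49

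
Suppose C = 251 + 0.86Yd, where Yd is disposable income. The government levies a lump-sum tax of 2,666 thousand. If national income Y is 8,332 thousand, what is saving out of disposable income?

S = 542.24

Yd = Y − T = 8332 − 2666 = 5666
C = 251 + 0.86(5666) = 251 + 4872.76 = 5123.76
S = Yd − C = 5666 − 5123.76 = 542.24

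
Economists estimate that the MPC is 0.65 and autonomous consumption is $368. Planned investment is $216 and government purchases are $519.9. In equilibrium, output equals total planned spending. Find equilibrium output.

Y = C + I + G = 368 + 0.65Y + 216 + 519.9
Y − 0.65Y = 1103.9
0.35Y = 1103.9, so Y = 1103.9/0.35 = 3154

Y = 3154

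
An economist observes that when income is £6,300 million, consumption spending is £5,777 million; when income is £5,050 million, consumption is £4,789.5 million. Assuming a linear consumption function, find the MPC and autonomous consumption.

MPC = 0.79; a = 800

MPC = ΔC/ΔY = (5777 − 4789.5)/(6300 − 5050) = 987.5/1250 = 0.79
a = C − MPC·Y = 4789.5 − 0.79(5050) = 4789.5 − 3989.5 = 800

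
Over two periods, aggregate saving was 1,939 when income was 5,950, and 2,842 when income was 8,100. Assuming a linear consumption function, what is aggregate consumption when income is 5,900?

C = 3982

MPS = ΔS/ΔY = (2842 − 1939)/(8100 − 5950) = 903/2150 = 0.42
MPC = 1 − MPS = 0.58
Autonomous saving = 1939 − 0.42(5950) = -560, so a = 560
C = 560 + 0.58(5900) = 560 + 3422 = 3982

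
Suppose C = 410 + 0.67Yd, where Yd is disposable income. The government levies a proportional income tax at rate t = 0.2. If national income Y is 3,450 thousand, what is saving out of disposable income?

S = 500.8

Yd = (1 − 0.2)(3450) = 0.8(3450) = 2760
C = 410 + 0.67(2760) = 410 + 1849.2 = 2259.2
S = Yd − C = 2760 − 2259.2 = 500.8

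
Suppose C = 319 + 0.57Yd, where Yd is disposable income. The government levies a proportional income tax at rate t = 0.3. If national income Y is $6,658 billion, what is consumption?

Yd = (1 − 0.3)(6658) = 0.7(6658) = 4660.6
C = 319 + 0.57(4660.6) = 319 + 2656.542 = 2975.542

C = 2975.542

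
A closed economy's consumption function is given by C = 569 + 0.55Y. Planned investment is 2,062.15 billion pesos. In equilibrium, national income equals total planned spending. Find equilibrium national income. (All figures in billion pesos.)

Y = 5847

Y = C + I = 569 + 0.55Y + 2062.15
Y − 0.55Y = 2631.15
0.45Y = 2631.15, so Y = 2631.15/0.45 = 5847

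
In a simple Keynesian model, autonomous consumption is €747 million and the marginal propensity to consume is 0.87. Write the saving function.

S = Y − C = Y − (747 + 0.87Y) = -747 + (1 − 0.87)Y

S = -747 + 0.13Y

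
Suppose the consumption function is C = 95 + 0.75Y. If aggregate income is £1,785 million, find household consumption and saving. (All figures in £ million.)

C = 1433.75; S = 351.25

C = 95 + 0.75(1785) = 95 + 1338.75 = 1433.75
S = Y − C = 1785 − 1433.75 = 351.25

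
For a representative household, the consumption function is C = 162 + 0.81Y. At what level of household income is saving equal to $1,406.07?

Y = 8253

S = Y − C = -162 + 0.19Y
-162 + 0.19Y = 1406.07, so 0.19Y = 1568.07 and Y = 8253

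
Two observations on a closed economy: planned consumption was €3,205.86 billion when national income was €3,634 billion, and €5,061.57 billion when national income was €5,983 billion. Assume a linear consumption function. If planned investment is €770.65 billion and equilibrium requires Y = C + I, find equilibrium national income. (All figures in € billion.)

Y = 5265

MPC = (5061.57 − 3205.86)/(5983 − 3634) = 1855.71/2349 = 0.79
a = 3205.86 − 0.79(3634) = 335
Equilibrium: Y = 335 + 0.79Y + 770.65
0.21Y = 1105.65, so Y = 1105.65/0.21 = 5265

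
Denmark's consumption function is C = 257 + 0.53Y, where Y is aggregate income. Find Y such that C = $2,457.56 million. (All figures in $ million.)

Y = 4152

257 + 0.53Y = 2457.56
0.53Y = 2200.56, so Y = 2200.56/0.53 = 4152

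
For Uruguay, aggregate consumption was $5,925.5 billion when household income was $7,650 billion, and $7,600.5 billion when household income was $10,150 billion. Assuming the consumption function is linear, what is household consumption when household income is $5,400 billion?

MPC = (7600.5 − 5925.5)/(10150 − 7650) = 1675/2500 = 0.67
a = 5925.5 − 0.67(7650) = 5925.5 − 5125.5 = 800
C = 800 + 0.67(5400) = 800 + 3618 = 4418

C = 4418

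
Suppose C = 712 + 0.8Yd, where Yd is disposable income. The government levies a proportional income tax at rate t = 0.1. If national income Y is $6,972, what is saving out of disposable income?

Yd = (1 − 0.1)(6972) = 0.9(6972) = 6274.8
C = 712 + 0.8(6274.8) = 712 + 5019.84 = 5731.84
S = Yd − C = 6274.8 − 5731.84 = 542.96

S = 542.96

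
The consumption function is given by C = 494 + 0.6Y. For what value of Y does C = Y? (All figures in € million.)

At break-even, C = Y: 494 + 0.6Y = Y
0.4Y = 494, so Y = 494/0.4 = 1235

Y = 1235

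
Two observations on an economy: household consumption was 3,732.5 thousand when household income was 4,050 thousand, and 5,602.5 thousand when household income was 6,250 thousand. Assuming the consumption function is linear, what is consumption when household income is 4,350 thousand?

C = 3987.5

MPC = (5602.5 − 3732.5)/(6250 − 4050) = 1870/2200 = 0.85
a = 3732.5 − 0.85(4050) = 3732.5 − 3442.5 = 290
C = 290 + 0.85(4350) = 290 + 3697.5 = 3987.5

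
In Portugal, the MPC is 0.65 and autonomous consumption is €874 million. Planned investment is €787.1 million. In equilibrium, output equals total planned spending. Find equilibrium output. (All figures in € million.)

Y = C + I = 874 + 0.65Y + 787.1
Y − 0.65Y = 1661.1
0.35Y = 1661.1, so Y = 1661.1/0.35 = 4746

Y = 4746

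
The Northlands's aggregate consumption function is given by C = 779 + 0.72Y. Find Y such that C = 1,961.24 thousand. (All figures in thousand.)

Y = 1642

779 + 0.72Y = 1961.24
0.72Y = 1182.24, so Y = 1182.24/0.72 = 1642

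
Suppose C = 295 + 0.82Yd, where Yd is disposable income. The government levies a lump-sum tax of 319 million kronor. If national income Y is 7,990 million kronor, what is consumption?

Yd = Y − T = 7990 − 319 = 7671
C = 295 + 0.82(7671) = 295 + 6290.22 = 6585.22

C = 6585.22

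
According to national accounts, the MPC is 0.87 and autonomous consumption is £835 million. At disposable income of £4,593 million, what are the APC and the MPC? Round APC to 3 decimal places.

APC = 1.052; MPC = 0.87

MPC = 0.87 (the slope of the consumption function)
C = 835 + 0.87(4593) = 4830.91, so APC = 4830.91/4593 = 1.052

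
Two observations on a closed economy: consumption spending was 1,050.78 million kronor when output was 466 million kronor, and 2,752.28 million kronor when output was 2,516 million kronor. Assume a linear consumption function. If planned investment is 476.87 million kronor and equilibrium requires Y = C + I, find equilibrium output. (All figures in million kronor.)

Y = 6711

MPC = (2752.28 − 1050.78)/(2516 − 466) = 1701.5/2050 = 0.83
a = 1050.78 − 0.83(466) = 664
Equilibrium: Y = 664 + 0.83Y + 476.87
0.17Y = 1140.87, so Y = 1140.87/0.17 = 6711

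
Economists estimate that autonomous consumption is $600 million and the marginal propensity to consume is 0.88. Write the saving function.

S = -600 + 0.12Y

S = Y − C = Y − (600 + 0.88Y) = -600 + (1 − 0.88)Y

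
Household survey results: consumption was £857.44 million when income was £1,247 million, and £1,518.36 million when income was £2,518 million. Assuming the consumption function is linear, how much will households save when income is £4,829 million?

MPC = (1518.36 − 857.44)/(2518 − 1247) = 660.92/1271 = 0.52
a = 857.44 − 0.52(1247) = 857.44 − 648.44 = 209
C = 209 + 0.52(4829) = 2720.08
S = 4829 − 2720.08 = 2108.92

S = 2108.92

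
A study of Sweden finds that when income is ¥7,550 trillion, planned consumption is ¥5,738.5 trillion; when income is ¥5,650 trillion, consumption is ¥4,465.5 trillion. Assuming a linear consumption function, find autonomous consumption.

a = 680

MPC = ΔC/ΔY = (5738.5 − 4465.5)/(7550 − 5650) = 1273/1900 = 0.67
a = C − MPC·Y = 4465.5 − 0.67(5650) = 4465.5 − 3785.5 = 680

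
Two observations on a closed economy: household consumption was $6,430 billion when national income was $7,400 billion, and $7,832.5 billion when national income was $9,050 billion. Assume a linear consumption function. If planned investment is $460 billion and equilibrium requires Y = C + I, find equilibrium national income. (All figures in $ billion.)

Y = 4000

MPC = (7832.5 − 6430)/(9050 − 7400) = 1402.5/1650 = 0.85
a = 6430 − 0.85(7400) = 140
Equilibrium: Y = 140 + 0.85Y + 460
0.15Y = 600, so Y = 600/0.15 = 4000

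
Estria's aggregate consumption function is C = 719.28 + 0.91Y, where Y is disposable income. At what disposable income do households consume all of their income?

At break-even, C = Y: 719.28 + 0.91Y = Y
0.09Y = 719.28, so Y = 719.28/0.09 = 7992

Y = 7992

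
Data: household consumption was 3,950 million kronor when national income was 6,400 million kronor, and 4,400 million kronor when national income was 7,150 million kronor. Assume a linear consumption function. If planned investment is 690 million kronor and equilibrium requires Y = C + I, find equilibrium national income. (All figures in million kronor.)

MPC = (4400 − 3950)/(7150 − 6400) = 450/750 = 0.6
a = 3950 − 0.6(6400) = 110
Equilibrium: Y = 110 + 0.6Y + 690
0.4Y = 800, so Y = 800/0.4 = 2000

Y = 2000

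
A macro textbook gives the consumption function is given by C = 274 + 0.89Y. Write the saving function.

S = -274 + 0.11Y

S = Y − C = Y − (274 + 0.89Y) = -274 + (1 − 0.89)Y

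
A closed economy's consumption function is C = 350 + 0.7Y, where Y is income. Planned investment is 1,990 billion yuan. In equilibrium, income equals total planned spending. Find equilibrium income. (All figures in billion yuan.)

Y = 7800

Y = C + I = 350 + 0.7Y + 1990
Y − 0.7Y = 2340
0.3Y = 2340, so Y = 2340/0.3 = 7800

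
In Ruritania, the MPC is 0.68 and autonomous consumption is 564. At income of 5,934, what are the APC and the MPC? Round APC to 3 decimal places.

MPC = 0.68 (the slope of the consumption function)
C = 564 + 0.68(5934) = 4599.12, so APC = 4599.12/5934 = 0.775

APC = 0.775; MPC = 0.68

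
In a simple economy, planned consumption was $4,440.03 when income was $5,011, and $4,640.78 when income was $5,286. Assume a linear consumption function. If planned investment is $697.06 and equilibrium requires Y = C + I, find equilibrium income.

MPC = (4640.78 − 4440.03)/(5286 − 5011) = 200.75/275 = 0.73
a = 4440.03 − 0.73(5011) = 782
Equilibrium: Y = 782 + 0.73Y + 697.06
0.27Y = 1479.06, so Y = 1479.06/0.27 = 5478

Y = 5478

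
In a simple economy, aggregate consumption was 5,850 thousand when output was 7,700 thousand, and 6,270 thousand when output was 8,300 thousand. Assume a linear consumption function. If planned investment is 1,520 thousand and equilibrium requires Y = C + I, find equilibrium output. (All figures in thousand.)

MPC = (6270 − 5850)/(8300 − 7700) = 420/600 = 0.7
a = 5850 − 0.7(7700) = 460
Equilibrium: Y = 460 + 0.7Y + 1520
0.3Y = 1980, so Y = 1980/0.3 = 6600

Y = 6600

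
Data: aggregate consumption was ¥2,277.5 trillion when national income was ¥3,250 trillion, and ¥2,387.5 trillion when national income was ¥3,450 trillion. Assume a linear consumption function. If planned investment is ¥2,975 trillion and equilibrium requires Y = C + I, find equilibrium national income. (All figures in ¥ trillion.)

MPC = (2387.5 − 2277.5)/(3450 − 3250) = 110/200 = 0.55
a = 2277.5 − 0.55(3250) = 490
Equilibrium: Y = 490 + 0.55Y + 2975
0.45Y = 3465, so Y = 3465/0.45 = 7700

Y = 7700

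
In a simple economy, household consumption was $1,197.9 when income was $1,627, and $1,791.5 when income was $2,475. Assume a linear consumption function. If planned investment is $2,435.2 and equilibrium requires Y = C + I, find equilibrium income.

MPC = (1791.5 − 1197.9)/(2475 − 1627) = 593.6/848 = 0.7
a = 1197.9 − 0.7(1627) = 59
Equilibrium: Y = 59 + 0.7Y + 2435.2
0.3Y = 2494.2, so Y = 2494.2/0.3 = 8314

Y = 8314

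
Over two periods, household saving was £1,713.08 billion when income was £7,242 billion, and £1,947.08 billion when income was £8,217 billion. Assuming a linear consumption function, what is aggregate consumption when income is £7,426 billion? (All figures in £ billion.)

MPS = ΔS/ΔY = (1947.08 − 1713.08)/(8217 − 7242) = 234/975 = 0.24
MPC = 1 − MPS = 0.76
Autonomous saving = 1713.08 − 0.24(7242) = -25, so a = 25
C = 25 + 0.76(7426) = 25 + 5643.76 = 5668.76

C = 5668.76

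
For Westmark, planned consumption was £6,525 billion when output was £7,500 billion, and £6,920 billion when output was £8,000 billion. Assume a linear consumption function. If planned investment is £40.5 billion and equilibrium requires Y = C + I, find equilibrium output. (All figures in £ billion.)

Y = 3050

MPC = (6920 − 6525)/(8000 − 7500) = 395/500 = 0.79
a = 6525 − 0.79(7500) = 600
Equilibrium: Y = 600 + 0.79Y + 40.5
0.21Y = 640.5, so Y = 640.5/0.21 = 3050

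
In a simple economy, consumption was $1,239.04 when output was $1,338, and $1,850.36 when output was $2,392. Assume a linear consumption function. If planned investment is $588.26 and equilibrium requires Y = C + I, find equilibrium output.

MPC = (1850.36 − 1239.04)/(2392 − 1338) = 611.32/1054 = 0.58
a = 1239.04 − 0.58(1338) = 463
Equilibrium: Y = 463 + 0.58Y + 588.26
0.42Y = 1051.26, so Y = 1051.26/0.42 = 2503

Y = 2503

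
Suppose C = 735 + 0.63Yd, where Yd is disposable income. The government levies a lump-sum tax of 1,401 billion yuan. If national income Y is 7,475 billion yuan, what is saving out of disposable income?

Yd = Y − T = 7475 − 1401 = 6074
C = 735 + 0.63(6074) = 735 + 3826.62 = 4561.62
S = Yd − C = 6074 − 4561.62 = 1512.38

S = 1512.38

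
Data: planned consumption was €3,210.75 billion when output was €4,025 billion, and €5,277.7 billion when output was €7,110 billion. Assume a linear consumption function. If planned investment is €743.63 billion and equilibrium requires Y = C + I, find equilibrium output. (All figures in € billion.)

MPC = (5277.7 − 3210.75)/(7110 − 4025) = 2066.95/3085 = 0.67
a = 3210.75 − 0.67(4025) = 514
Equilibrium: Y = 514 + 0.67Y + 743.63
0.33Y = 1257.63, so Y = 1257.63/0.33 = 3811

Y = 3811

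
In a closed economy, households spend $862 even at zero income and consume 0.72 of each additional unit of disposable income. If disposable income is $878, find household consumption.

C = 1494.16

C = 862 + 0.72(878) = 862 + 632.16 = 1494.16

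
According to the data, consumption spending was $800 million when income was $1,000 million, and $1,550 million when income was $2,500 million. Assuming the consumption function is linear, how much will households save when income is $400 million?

MPC = (1550 − 800)/(2500 − 1000) = 750/1500 = 0.5
a = 800 − 0.5(1000) = 800 − 500 = 300
C = 300 + 0.5(400) = 500
S = 400 − 500 = -100

S = -100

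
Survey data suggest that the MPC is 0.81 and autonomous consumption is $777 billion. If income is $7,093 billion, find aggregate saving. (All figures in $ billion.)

S = 570.67

C = 777 + 0.81(7093) = 777 + 5745.33 = 6522.33
S = Y − C = 7093 − 6522.33 = 570.67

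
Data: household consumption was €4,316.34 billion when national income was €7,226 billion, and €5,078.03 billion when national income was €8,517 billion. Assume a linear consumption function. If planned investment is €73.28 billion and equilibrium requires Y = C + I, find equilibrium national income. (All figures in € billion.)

Y = 308

MPC = (5078.03 − 4316.34)/(8517 − 7226) = 761.69/1291 = 0.59
a = 4316.34 − 0.59(7226) = 53
Equilibrium: Y = 53 + 0.59Y + 73.28
0.41Y = 126.28, so Y = 126.28/0.41 = 308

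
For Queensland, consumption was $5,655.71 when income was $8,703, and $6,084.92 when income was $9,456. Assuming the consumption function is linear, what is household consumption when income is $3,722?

C = 2816.54

MPC = (6084.92 − 5655.71)/(9456 − 8703) = 429.21/753 = 0.57
a = 5655.71 − 0.57(8703) = 5655.71 − 4960.71 = 695
C = 695 + 0.57(3722) = 695 + 2121.54 = 2816.54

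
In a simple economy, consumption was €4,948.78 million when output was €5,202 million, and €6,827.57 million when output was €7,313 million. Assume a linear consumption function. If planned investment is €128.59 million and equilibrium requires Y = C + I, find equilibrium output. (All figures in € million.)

Y = 4069

MPC = (6827.57 − 4948.78)/(7313 − 5202) = 1878.79/2111 = 0.89
a = 4948.78 − 0.89(5202) = 319
Equilibrium: Y = 319 + 0.89Y + 128.59
0.11Y = 447.59, so Y = 447.59/0.11 = 4069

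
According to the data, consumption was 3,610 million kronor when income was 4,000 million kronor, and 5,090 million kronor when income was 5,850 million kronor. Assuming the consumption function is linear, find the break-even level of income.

MPC = (5090 − 3610)/(5850 − 4000) = 1480/1850 = 0.8
a = 3610 − 0.8(4000) = 3610 − 3200 = 410
Break-even: Y = a/(1−MPC) = 410/0.2 = 2050

Y = 2050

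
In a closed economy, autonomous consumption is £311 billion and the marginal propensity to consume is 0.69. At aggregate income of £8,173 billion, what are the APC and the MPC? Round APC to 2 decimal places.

APC = 0.73; MPC = 0.69

MPC = 0.69 (the slope of the consumption function)
C = 311 + 0.69(8173) = 5950.37, so APC = 5950.37/8173 = 0.73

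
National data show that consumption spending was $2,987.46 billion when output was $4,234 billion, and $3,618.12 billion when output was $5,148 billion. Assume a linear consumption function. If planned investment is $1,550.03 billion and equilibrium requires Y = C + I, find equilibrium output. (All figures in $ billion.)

Y = 5213

MPC = (3618.12 − 2987.46)/(5148 − 4234) = 630.66/914 = 0.69
a = 2987.46 − 0.69(4234) = 66
Equilibrium: Y = 66 + 0.69Y + 1550.03
0.31Y = 1616.03, so Y = 1616.03/0.31 = 5213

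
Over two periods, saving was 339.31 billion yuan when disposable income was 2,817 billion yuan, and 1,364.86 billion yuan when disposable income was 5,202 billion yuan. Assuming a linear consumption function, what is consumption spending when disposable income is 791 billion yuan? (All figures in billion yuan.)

C = 1322.87

MPS = ΔS/ΔY = (1364.86 − 339.31)/(5202 − 2817) = 1025.55/2385 = 0.43
MPC = 1 − MPS = 0.57
Autonomous saving = 339.31 − 0.43(2817) = -872, so a = 872
C = 872 + 0.57(791) = 872 + 450.87 = 1322.87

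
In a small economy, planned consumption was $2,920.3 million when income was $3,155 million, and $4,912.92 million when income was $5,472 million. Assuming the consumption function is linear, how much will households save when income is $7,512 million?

S = 844.68

MPC = (4912.92 − 2920.3)/(5472 − 3155) = 1992.62/2317 = 0.86
a = 2920.3 − 0.86(3155) = 2920.3 − 2713.3 = 207
C = 207 + 0.86(7512) = 6667.32
S = 7512 − 6667.32 = 844.68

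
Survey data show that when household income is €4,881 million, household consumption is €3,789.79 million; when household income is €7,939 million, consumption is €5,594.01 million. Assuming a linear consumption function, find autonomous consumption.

a = 910

MPC = ΔC/ΔY = (5594.01 − 3789.79)/(7939 − 4881) = 1804.22/3058 = 0.59
a = C − MPC·Y = 3789.79 − 0.59(4881) = 3789.79 − 2879.79 = 910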